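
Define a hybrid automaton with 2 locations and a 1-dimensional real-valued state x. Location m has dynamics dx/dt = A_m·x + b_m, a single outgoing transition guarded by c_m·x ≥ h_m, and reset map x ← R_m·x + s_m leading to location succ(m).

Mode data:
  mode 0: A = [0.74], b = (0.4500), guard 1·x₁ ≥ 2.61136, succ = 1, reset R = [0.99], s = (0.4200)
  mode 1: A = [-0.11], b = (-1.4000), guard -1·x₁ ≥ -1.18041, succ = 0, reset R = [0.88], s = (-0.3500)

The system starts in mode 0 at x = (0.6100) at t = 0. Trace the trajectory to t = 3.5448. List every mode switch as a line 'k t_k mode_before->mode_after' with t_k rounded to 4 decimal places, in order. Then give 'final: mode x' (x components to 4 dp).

1 1.3134 0->1
2 2.4342 1->0
final: 0 2.3419

Mode 0: guard c·x = 2.6114 hit at Δt = 1.3134 (t = 1.3134), x⁻ = (2.6114) → reset → x⁺ = (3.0052), jump to mode 1
Mode 1: guard c·x = -1.1804 hit at Δt = 1.1208 (t = 2.4342), x⁻ = (1.1804) → reset → x⁺ = (0.6888), jump to mode 0
Mode 0: flow for 1.1106 to horizon, guard not reached → x = (2.3419)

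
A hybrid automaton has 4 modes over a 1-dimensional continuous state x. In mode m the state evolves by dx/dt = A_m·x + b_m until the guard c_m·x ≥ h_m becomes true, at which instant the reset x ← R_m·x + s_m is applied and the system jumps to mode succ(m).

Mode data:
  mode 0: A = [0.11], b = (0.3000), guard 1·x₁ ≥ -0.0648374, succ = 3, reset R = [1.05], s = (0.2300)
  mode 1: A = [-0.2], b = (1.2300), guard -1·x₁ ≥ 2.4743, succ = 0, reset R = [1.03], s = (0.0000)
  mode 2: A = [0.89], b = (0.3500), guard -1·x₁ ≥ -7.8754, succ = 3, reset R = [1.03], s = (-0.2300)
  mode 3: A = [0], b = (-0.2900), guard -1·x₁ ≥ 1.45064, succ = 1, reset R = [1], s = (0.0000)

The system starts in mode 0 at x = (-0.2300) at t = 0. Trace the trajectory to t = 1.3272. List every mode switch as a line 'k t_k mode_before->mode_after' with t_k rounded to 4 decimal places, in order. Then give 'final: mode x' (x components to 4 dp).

Mode 0: guard c·x = -0.0648 hit at Δt = 0.5822 (t = 0.5822), x⁻ = (-0.0648) → reset → x⁺ = (0.1619), jump to mode 3
Mode 3: flow for 0.7450 to horizon, guard not reached → x = (-0.0541)

1 0.5822 0->3
final: 3 -0.0541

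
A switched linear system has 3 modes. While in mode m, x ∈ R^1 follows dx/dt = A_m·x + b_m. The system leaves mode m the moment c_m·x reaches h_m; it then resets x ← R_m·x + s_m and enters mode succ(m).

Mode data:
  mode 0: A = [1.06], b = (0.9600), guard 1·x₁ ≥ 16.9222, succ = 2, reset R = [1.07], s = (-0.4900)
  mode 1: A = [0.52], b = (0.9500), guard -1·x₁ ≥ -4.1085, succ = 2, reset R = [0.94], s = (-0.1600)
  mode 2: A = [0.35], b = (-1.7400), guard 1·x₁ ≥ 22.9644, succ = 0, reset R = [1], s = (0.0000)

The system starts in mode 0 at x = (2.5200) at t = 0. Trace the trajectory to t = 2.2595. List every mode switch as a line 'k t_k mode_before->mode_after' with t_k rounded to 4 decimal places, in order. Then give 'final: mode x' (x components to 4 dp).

Mode 0: guard c·x = 16.9222 hit at Δt = 1.5561 (t = 1.5561), x⁻ = (16.9222) → reset → x⁺ = (17.6168), jump to mode 2
Mode 2: flow for 0.7034 to horizon, guard not reached → x = (21.1466)

1 1.5561 0->2
final: 2 21.1466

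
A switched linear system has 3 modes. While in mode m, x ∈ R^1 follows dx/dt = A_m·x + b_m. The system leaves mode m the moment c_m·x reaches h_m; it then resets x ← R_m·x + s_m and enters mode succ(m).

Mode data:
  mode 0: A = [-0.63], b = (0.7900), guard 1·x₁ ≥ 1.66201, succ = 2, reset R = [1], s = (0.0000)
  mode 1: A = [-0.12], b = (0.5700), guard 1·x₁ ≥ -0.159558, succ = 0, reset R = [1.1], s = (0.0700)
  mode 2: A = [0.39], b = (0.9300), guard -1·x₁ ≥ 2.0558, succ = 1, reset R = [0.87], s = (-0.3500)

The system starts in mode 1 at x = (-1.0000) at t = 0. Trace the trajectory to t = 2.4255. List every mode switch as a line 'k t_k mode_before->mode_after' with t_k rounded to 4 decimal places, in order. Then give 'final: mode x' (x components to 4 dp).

1 1.3168 1->0
final: 0 0.5778

Mode 1: guard c·x = -0.1596 hit at Δt = 1.3168 (t = 1.3168), x⁻ = (-0.1596) → reset → x⁺ = (-0.1055), jump to mode 0
Mode 0: flow for 1.1087 to horizon, guard not reached → x = (0.5778)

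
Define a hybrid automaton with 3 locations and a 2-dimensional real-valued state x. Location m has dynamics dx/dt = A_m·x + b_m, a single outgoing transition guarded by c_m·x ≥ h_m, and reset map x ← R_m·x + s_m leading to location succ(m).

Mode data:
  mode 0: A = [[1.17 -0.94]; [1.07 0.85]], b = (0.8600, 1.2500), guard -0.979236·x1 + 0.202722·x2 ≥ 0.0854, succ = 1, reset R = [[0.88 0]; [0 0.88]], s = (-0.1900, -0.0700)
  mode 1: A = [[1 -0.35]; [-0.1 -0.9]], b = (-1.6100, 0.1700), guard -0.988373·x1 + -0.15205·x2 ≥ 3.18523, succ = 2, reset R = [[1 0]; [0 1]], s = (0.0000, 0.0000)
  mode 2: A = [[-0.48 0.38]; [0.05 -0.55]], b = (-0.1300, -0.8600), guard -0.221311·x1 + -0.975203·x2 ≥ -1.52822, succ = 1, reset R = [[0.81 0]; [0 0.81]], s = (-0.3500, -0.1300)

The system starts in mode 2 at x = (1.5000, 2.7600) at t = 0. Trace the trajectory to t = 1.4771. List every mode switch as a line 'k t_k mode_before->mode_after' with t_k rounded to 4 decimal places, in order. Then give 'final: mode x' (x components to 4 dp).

1 0.8154 2->1
final: 1 -0.2045 0.5550

Mode 2: guard c·x = -1.5282 hit at Δt = 0.8154 (t = 0.8154), x⁻ = (1.4132, 1.2464) → reset → x⁺ = (0.7947, 0.8796), jump to mode 1
Mode 1: flow for 0.6617 to horizon, guard not reached → x = (-0.2045, 0.5550)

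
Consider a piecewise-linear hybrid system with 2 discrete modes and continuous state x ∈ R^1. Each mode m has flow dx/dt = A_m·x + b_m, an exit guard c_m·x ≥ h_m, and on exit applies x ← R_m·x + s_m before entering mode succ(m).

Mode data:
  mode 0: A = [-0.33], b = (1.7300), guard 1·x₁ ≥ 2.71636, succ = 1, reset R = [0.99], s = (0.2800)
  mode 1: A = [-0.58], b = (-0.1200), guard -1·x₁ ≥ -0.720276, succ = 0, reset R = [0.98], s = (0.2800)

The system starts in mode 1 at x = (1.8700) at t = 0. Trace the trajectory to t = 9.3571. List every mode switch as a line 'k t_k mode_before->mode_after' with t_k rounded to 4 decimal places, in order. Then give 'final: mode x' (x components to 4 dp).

Mode 1: guard c·x = -0.7203 hit at Δt = 1.3905 (t = 1.3905), x⁻ = (0.7203) → reset → x⁺ = (0.9859), jump to mode 0
Mode 0: guard c·x = 2.7164 hit at Δt = 1.5812 (t = 2.9717), x⁻ = (2.7164) → reset → x⁺ = (2.9692), jump to mode 1
Mode 1: guard c·x = -0.7203 hit at Δt = 2.1229 (t = 5.0946), x⁻ = (0.7203) → reset → x⁺ = (0.9859), jump to mode 0
Mode 0: guard c·x = 2.7164 hit at Δt = 1.5812 (t = 6.6758), x⁻ = (2.7164) → reset → x⁺ = (2.9692), jump to mode 1
Mode 1: guard c·x = -0.7203 hit at Δt = 2.1229 (t = 8.7987), x⁻ = (0.7203) → reset → x⁺ = (0.9859), jump to mode 0
Mode 0: flow for 0.5584 to horizon, guard not reached → x = (1.7023)

1 1.3905 1->0
2 2.9717 0->1
3 5.0946 1->0
4 6.6758 0->1
5 8.7987 1->0
final: 0 1.7023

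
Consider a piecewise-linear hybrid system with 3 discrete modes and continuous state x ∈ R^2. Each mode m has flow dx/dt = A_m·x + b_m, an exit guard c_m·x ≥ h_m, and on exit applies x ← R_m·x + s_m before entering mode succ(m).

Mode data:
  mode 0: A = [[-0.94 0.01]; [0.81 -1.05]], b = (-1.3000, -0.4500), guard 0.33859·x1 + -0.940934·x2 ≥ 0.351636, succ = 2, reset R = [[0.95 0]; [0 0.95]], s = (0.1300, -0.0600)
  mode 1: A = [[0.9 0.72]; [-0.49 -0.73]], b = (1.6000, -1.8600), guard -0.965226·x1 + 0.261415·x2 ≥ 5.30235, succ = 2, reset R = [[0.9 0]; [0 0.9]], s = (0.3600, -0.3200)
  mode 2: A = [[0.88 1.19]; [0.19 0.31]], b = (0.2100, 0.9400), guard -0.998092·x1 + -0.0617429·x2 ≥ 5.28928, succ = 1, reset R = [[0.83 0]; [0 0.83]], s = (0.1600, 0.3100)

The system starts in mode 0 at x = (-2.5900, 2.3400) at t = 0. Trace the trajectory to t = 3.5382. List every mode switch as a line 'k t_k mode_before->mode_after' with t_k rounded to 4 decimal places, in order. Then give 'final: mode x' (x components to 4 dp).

1 1.4391 0->2
2 2.4921 2->1
3 2.9435 1->2
4 3.0848 2->1
final: 1 -5.4361 0.1491

Mode 0: guard c·x = 0.3516 hit at Δt = 1.4391 (t = 1.4391), x⁻ = (-1.6961, -0.9840) → reset → x⁺ = (-1.4813, -0.9948), jump to mode 2
Mode 2: guard c·x = 5.2893 hit at Δt = 1.0530 (t = 2.4921), x⁻ = (-5.2428, -0.9150) → reset → x⁺ = (-4.1915, -0.4494), jump to mode 1
Mode 1: guard c·x = 5.3023 hit at Δt = 0.4514 (t = 2.9435), x⁻ = (-5.5267, -0.1229) → reset → x⁺ = (-4.6140, -0.4306), jump to mode 2
Mode 2: guard c·x = 5.2893 hit at Δt = 0.1413 (t = 3.0848), x⁻ = (-5.2716, -0.4495) → reset → x⁺ = (-4.2154, -0.0631), jump to mode 1
Mode 1: flow for 0.4534 to horizon, guard not reached → x = (-5.4361, 0.1491)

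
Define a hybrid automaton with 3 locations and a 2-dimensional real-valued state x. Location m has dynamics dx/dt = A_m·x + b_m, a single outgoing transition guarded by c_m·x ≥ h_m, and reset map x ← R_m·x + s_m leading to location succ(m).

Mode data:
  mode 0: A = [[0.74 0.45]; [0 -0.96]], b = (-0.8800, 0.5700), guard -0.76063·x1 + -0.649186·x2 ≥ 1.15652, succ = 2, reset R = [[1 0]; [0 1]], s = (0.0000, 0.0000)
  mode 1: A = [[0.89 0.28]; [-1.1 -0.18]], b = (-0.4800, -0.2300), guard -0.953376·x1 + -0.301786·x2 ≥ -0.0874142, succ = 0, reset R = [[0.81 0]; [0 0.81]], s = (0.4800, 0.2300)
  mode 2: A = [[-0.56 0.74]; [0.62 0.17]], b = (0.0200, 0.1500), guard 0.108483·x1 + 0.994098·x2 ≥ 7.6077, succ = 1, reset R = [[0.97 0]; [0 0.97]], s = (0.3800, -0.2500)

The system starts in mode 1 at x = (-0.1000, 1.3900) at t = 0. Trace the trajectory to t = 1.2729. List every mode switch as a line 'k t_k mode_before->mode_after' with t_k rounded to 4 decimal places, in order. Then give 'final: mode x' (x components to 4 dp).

1 0.6801 1->0
final: 0 0.0824 0.9442

Mode 1: guard c·x = -0.0874 hit at Δt = 0.6801 (t = 0.6801), x⁻ = (-0.2924, 1.2133) → reset → x⁺ = (0.2432, 1.2128), jump to mode 0
Mode 0: flow for 0.5928 to horizon, guard not reached → x = (0.0824, 0.9442)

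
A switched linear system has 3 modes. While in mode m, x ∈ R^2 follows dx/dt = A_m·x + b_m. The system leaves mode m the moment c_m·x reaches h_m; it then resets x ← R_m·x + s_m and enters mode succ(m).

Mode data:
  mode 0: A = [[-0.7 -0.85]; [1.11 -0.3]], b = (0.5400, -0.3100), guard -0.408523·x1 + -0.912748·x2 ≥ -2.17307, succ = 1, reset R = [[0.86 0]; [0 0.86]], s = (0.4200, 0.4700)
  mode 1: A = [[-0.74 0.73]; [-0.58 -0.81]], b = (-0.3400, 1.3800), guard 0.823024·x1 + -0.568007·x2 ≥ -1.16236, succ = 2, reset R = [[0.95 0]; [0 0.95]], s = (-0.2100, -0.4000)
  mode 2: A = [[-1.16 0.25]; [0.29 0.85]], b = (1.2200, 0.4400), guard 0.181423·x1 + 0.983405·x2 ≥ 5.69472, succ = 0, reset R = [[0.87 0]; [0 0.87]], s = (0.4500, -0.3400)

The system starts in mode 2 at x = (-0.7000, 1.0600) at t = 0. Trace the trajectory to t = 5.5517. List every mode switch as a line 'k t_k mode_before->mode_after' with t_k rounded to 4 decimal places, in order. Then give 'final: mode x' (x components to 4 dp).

Mode 2: guard c·x = 5.6947 hit at Δt = 1.5332 (t = 1.5332), x⁻ = (1.3638, 5.5392) → reset → x⁺ = (1.6365, 4.4791), jump to mode 0
Mode 0: guard c·x = -2.1731 hit at Δt = 1.0205 (t = 2.5537), x⁻ = (-1.1698, 2.9044) → reset → x⁺ = (-0.5860, 2.9677), jump to mode 1
Mode 1: guard c·x = -1.1624 hit at Δt = 0.5330 (t = 3.0867), x⁻ = (0.3381, 2.5363) → reset → x⁺ = (0.1112, 2.0095), jump to mode 2
Mode 2: guard c·x = 5.6947 hit at Δt = 0.9722 (t = 4.0589), x⁻ = (1.3067, 5.5498) → reset → x⁺ = (1.5868, 4.4883), jump to mode 0
Mode 0: guard c·x = -2.1731 hit at Δt = 1.0098 (t = 5.0687), x⁻ = (-1.1739, 2.9062) → reset → x⁺ = (-0.5895, 2.9693), jump to mode 1
Mode 1: flow for 0.4830 to horizon, guard not reached → x = (0.2710, 2.5815)

1 1.5332 2->0
2 2.5537 0->1
3 3.0867 1->2
4 4.0589 2->0
5 5.0687 0->1
final: 1 0.2710 2.5815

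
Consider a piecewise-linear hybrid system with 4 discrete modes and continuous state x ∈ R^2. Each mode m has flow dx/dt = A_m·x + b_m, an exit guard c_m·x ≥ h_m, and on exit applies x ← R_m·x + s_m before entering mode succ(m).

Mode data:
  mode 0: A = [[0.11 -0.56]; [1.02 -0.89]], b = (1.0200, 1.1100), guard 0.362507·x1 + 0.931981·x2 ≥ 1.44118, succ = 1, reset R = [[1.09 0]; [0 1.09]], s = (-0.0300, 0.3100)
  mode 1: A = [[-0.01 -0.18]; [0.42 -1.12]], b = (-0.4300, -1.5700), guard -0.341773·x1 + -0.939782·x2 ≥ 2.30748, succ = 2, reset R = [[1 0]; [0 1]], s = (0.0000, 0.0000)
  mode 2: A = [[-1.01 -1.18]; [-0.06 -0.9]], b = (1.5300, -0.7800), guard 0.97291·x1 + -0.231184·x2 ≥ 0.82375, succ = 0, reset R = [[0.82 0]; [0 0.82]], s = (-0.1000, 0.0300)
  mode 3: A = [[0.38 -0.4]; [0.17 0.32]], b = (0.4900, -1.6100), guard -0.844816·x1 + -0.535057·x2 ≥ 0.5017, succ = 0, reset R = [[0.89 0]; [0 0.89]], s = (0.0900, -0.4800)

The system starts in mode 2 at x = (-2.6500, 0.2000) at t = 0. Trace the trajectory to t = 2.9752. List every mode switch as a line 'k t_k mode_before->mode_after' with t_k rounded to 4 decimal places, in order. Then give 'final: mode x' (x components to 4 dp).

1 1.3587 2->0
2 2.2004 0->1
final: 1 0.9158 0.0355

Mode 2: guard c·x = 0.8237 hit at Δt = 1.3587 (t = 1.3587), x⁻ = (0.7194, -0.5356) → reset → x⁺ = (0.4899, -0.4092), jump to mode 0
Mode 0: guard c·x = 1.4412 hit at Δt = 0.8417 (t = 2.2004), x⁻ = (1.2654, 1.0542) → reset → x⁺ = (1.3493, 1.4590), jump to mode 1
Mode 1: flow for 0.7748 to horizon, guard not reached → x = (0.9158, 0.0355)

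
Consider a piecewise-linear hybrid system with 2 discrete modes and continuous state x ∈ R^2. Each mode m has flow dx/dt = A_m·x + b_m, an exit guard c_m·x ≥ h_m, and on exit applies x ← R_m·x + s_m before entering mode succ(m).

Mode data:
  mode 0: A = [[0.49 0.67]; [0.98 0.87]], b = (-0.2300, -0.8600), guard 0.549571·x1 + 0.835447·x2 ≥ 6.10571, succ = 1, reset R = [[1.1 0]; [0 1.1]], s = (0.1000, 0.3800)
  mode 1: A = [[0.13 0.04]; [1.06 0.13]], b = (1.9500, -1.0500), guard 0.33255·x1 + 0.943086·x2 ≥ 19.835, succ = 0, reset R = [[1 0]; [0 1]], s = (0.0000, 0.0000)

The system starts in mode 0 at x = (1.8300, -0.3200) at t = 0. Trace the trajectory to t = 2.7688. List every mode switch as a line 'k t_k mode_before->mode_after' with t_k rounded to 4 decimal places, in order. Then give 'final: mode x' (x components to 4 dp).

Mode 0: guard c·x = 6.1057 hit at Δt = 1.5954 (t = 1.5954), x⁻ = (4.7949, 4.1541) → reset → x⁺ = (5.3744, 4.9495), jump to mode 1
Mode 1: flow for 1.1734 to horizon, guard not reached → x = (9.1817, 14.0363)

1 1.5954 0->1
final: 1 9.1817 14.0363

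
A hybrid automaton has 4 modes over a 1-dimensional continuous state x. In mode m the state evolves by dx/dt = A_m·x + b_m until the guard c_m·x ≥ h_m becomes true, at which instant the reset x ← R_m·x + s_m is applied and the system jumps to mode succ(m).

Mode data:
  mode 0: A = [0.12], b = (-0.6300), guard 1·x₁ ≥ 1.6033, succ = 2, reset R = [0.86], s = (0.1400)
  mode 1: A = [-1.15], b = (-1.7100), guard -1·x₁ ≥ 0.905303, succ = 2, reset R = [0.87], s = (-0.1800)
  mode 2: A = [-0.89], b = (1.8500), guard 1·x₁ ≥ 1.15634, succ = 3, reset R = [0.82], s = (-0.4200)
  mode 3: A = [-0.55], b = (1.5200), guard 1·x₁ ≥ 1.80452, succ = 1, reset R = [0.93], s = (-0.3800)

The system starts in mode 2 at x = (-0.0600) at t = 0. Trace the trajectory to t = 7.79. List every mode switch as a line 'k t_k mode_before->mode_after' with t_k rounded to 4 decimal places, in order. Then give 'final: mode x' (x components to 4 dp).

1 0.9450 2->3
2 2.4835 3->1
3 3.8454 1->2
4 5.1879 2->3
5 6.7264 3->1
final: 1 -0.6673

Mode 2: guard c·x = 1.1563 hit at Δt = 0.9450 (t = 0.9450), x⁻ = (1.1563) → reset → x⁺ = (0.5282), jump to mode 3
Mode 3: guard c·x = 1.8045 hit at Δt = 1.5385 (t = 2.4835), x⁻ = (1.8045) → reset → x⁺ = (1.2982), jump to mode 1
Mode 1: guard c·x = 0.9053 hit at Δt = 1.3619 (t = 3.8454), x⁻ = (-0.9053) → reset → x⁺ = (-0.9676), jump to mode 2
Mode 2: guard c·x = 1.1563 hit at Δt = 1.3425 (t = 5.1879), x⁻ = (1.1563) → reset → x⁺ = (0.5282), jump to mode 3
Mode 3: guard c·x = 1.8045 hit at Δt = 1.5385 (t = 6.7264), x⁻ = (1.8045) → reset → x⁺ = (1.2982), jump to mode 1
Mode 1: flow for 1.0636 to horizon, guard not reached → x = (-0.6673)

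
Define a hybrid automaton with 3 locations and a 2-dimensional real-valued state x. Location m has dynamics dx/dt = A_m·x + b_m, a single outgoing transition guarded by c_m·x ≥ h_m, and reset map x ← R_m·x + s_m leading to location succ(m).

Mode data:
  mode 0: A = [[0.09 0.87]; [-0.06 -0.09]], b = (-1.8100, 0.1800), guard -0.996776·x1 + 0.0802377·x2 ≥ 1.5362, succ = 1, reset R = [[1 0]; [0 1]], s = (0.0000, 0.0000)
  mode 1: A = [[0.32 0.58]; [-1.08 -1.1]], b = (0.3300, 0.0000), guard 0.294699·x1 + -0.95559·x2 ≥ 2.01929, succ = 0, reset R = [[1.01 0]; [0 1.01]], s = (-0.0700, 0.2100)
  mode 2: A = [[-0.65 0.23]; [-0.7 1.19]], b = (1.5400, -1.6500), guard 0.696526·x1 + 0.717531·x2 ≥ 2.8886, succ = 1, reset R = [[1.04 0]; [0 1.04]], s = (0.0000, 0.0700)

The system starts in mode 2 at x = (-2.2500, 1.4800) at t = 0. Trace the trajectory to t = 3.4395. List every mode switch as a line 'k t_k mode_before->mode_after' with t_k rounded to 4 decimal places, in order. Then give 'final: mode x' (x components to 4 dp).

Mode 2: guard c·x = 2.8886 hit at Δt = 1.1345 (t = 1.1345), x⁻ = (0.6283, 3.4159) → reset → x⁺ = (0.6534, 3.6225), jump to mode 1
Mode 1: guard c·x = 2.0193 hit at Δt = 1.5407 (t = 2.6752), x⁻ = (2.9218, -1.2121) → reset → x⁺ = (2.8810, -1.0142), jump to mode 0
Mode 0: flow for 0.7643 to horizon, guard not reached → x = (0.9906, -0.8993)

1 1.1345 2->1
2 2.6752 1->0
final: 0 0.9906 -0.8993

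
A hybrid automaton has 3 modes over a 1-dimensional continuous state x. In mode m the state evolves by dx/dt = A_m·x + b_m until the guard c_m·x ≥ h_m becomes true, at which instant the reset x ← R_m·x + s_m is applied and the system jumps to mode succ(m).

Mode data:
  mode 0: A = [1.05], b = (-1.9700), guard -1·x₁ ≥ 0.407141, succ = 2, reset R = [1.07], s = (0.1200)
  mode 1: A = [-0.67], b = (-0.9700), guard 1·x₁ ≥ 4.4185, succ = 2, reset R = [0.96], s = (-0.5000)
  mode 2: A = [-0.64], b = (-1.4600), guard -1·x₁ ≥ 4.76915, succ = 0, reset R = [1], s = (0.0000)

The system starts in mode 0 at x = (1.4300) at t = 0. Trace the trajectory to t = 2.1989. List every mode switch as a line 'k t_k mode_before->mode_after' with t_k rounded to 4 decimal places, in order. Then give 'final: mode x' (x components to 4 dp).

1 1.5549 0->2
final: 2 -0.9796

Mode 0: guard c·x = 0.4071 hit at Δt = 1.5549 (t = 1.5549), x⁻ = (-0.4071) → reset → x⁺ = (-0.3156), jump to mode 2
Mode 2: flow for 0.6440 to horizon, guard not reached → x = (-0.9796)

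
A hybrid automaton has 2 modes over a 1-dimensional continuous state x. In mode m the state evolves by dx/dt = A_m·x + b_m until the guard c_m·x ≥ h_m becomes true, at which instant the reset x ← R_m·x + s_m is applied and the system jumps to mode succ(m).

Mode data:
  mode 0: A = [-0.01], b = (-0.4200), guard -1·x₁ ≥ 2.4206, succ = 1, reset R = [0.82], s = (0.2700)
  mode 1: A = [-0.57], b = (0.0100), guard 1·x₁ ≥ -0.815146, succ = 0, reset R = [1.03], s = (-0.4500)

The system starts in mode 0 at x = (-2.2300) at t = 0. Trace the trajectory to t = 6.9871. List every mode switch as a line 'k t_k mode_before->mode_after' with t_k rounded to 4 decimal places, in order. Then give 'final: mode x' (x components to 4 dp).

1 0.4804 0->1
2 1.7657 1->0
3 4.5832 0->1
4 5.8685 1->0
final: 0 -1.7425

Mode 0: guard c·x = 2.4206 hit at Δt = 0.4804 (t = 0.4804), x⁻ = (-2.4206) → reset → x⁺ = (-1.7149), jump to mode 1
Mode 1: guard c·x = -0.8151 hit at Δt = 1.2853 (t = 1.7657), x⁻ = (-0.8151) → reset → x⁺ = (-1.2896), jump to mode 0
Mode 0: guard c·x = 2.4206 hit at Δt = 2.8175 (t = 4.5832), x⁻ = (-2.4206) → reset → x⁺ = (-1.7149), jump to mode 1
Mode 1: guard c·x = -0.8151 hit at Δt = 1.2853 (t = 5.8685), x⁻ = (-0.8151) → reset → x⁺ = (-1.2896), jump to mode 0
Mode 0: flow for 1.1186 to horizon, guard not reached → x = (-1.7425)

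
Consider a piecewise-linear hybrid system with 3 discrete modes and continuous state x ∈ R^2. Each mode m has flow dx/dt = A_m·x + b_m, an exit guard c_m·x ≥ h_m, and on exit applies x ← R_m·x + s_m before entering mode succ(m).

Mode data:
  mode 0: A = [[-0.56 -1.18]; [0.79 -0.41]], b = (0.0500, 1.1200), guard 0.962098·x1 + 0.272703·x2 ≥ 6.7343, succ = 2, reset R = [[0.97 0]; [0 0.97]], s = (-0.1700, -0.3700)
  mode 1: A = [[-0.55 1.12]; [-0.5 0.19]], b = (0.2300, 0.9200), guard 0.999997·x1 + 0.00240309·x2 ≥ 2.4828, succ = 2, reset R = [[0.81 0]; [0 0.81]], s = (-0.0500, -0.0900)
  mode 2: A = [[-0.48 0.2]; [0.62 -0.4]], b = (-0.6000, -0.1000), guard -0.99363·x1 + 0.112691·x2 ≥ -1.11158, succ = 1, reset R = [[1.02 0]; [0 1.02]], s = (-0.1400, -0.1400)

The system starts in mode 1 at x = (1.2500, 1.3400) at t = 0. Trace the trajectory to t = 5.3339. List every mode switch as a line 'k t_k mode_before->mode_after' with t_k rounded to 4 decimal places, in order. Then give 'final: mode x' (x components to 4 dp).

1 1.2917 1->2
2 1.9080 2->1
3 3.1766 1->2
4 3.7930 2->1
5 5.0110 1->2
final: 2 1.5829 1.4943

Mode 1: guard c·x = 2.4828 hit at Δt = 1.2917 (t = 1.2917), x⁻ = (2.4787, 1.6905) → reset → x⁺ = (1.9578, 1.2793), jump to mode 2
Mode 2: guard c·x = -1.1116 hit at Δt = 0.6163 (t = 1.9080), x⁻ = (1.2870, 1.4837) → reset → x⁺ = (1.1727, 1.3733), jump to mode 1
Mode 1: guard c·x = 2.4828 hit at Δt = 1.2686 (t = 3.1766), x⁻ = (2.4786, 1.7542) → reset → x⁺ = (1.9577, 1.3309), jump to mode 2
Mode 2: guard c·x = -1.1116 hit at Δt = 0.6164 (t = 3.7930), x⁻ = (1.2917, 1.5249) → reset → x⁺ = (1.1775, 1.4154), jump to mode 1
Mode 1: guard c·x = 2.4828 hit at Δt = 1.2180 (t = 5.0110), x⁻ = (2.4785, 1.7883) → reset → x⁺ = (1.9576, 1.3585), jump to mode 2
Mode 2: flow for 0.3229 to horizon, guard not reached → x = (1.5829, 1.4943)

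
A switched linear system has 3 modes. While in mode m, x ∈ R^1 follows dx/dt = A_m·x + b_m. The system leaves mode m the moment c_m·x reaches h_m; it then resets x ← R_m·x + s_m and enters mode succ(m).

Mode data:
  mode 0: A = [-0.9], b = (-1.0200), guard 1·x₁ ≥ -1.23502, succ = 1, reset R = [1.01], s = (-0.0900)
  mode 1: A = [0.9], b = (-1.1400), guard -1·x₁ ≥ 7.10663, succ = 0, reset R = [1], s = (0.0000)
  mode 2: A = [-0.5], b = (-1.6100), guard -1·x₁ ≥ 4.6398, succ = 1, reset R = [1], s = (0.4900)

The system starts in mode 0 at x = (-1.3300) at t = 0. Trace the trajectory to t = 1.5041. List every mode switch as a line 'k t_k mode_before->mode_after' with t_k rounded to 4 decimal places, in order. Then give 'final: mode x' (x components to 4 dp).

1 0.7329 0->1
final: 1 -3.9462

Mode 0: guard c·x = -1.2350 hit at Δt = 0.7329 (t = 0.7329), x⁻ = (-1.2350) → reset → x⁺ = (-1.3374), jump to mode 1
Mode 1: flow for 0.7712 to horizon, guard not reached → x = (-3.9462)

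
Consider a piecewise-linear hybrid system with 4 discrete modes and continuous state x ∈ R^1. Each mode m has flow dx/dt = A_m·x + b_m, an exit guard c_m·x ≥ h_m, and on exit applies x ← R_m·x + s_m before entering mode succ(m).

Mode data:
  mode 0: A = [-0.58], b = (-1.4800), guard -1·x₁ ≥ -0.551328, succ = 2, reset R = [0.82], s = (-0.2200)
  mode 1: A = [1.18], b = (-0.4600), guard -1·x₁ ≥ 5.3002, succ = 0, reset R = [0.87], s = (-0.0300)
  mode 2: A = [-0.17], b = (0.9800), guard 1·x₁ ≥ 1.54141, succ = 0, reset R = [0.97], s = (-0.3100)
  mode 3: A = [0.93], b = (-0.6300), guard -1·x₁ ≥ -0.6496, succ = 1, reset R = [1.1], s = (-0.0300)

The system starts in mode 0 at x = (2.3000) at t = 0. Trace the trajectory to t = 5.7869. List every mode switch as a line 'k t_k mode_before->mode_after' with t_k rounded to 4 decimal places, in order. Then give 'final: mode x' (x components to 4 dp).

1 0.7706 0->2
2 2.3591 2->0
3 2.6796 0->2
4 4.2681 2->0
5 4.5885 0->2
final: 2 1.2518

Mode 0: guard c·x = -0.5513 hit at Δt = 0.7706 (t = 0.7706), x⁻ = (0.5513) → reset → x⁺ = (0.2321), jump to mode 2
Mode 2: guard c·x = 1.5414 hit at Δt = 1.5885 (t = 2.3591), x⁻ = (1.5414) → reset → x⁺ = (1.1852), jump to mode 0
Mode 0: guard c·x = -0.5513 hit at Δt = 0.3205 (t = 2.6796), x⁻ = (0.5513) → reset → x⁺ = (0.2321), jump to mode 2
Mode 2: guard c·x = 1.5414 hit at Δt = 1.5885 (t = 4.2681), x⁻ = (1.5414) → reset → x⁺ = (1.1852), jump to mode 0
Mode 0: guard c·x = -0.5513 hit at Δt = 0.3205 (t = 4.5885), x⁻ = (0.5513) → reset → x⁺ = (0.2321), jump to mode 2
Mode 2: flow for 1.1984 to horizon, guard not reached → x = (1.2518)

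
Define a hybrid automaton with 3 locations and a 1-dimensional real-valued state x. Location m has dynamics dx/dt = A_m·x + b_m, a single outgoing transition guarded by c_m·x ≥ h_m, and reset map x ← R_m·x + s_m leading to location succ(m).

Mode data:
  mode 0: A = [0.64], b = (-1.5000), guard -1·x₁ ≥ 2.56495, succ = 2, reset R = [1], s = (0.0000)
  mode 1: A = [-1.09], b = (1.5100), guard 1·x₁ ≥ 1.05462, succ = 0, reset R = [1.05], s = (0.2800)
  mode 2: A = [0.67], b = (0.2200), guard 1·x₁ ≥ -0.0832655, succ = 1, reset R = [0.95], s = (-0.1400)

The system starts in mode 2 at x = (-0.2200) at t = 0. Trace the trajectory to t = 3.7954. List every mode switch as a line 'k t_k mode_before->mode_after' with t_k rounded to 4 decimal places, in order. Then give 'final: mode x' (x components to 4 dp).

1 1.2182 2->1
2 2.6671 1->0
final: 0 0.3747

Mode 2: guard c·x = -0.0833 hit at Δt = 1.2182 (t = 1.2182), x⁻ = (-0.0833) → reset → x⁺ = (-0.2191), jump to mode 1
Mode 1: guard c·x = 1.0546 hit at Δt = 1.4489 (t = 2.6671), x⁻ = (1.0546) → reset → x⁺ = (1.3874), jump to mode 0
Mode 0: flow for 1.1283 to horizon, guard not reached → x = (0.3747)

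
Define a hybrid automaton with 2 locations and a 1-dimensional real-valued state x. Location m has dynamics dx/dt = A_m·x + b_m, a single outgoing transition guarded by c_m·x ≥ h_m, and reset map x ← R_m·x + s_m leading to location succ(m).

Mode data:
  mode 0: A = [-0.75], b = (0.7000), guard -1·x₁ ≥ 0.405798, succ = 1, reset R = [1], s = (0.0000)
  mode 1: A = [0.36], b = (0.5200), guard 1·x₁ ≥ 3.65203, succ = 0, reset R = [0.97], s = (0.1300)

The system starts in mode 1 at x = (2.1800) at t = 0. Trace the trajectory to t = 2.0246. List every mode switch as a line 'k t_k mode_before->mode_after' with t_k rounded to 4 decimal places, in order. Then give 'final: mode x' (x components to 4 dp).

Mode 1: guard c·x = 3.6520 hit at Δt = 0.9468 (t = 0.9468), x⁻ = (3.6520) → reset → x⁺ = (3.6725), jump to mode 0
Mode 0: flow for 1.0778 to horizon, guard not reached → x = (2.1539)

1 0.9468 1->0
final: 0 2.1539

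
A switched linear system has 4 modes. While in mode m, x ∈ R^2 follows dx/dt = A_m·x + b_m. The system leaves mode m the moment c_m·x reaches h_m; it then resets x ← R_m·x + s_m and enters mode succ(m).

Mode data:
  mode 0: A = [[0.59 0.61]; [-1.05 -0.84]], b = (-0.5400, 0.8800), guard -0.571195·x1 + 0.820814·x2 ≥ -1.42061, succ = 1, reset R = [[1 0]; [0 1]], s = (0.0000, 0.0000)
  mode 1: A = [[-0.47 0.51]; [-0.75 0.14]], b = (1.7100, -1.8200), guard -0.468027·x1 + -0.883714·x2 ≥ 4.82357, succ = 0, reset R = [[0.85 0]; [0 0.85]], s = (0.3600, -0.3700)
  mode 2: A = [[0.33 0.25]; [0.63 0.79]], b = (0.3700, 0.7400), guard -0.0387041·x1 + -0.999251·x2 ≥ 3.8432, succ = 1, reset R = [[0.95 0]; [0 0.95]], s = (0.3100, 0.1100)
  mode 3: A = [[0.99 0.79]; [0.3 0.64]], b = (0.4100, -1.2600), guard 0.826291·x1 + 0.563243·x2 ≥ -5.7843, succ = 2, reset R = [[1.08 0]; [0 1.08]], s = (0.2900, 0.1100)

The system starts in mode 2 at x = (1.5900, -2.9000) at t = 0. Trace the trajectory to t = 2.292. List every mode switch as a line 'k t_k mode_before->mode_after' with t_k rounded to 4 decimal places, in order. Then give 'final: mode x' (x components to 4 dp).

Mode 2: guard c·x = 3.8432 hit at Δt = 1.1942 (t = 1.1942), x⁻ = (1.6913, -3.9116) → reset → x⁺ = (1.9168, -3.6060), jump to mode 1
Mode 1: guard c·x = 4.8236 hit at Δt = 0.6560 (t = 1.8502), x⁻ = (0.9712, -5.9726) → reset → x⁺ = (1.1855, -5.4468), jump to mode 0
Mode 0: flow for 0.4418 to horizon, guard not reached → x = (-0.1396, -3.6153)

1 1.1942 2->1
2 1.8502 1->0
final: 0 -0.1396 -3.6153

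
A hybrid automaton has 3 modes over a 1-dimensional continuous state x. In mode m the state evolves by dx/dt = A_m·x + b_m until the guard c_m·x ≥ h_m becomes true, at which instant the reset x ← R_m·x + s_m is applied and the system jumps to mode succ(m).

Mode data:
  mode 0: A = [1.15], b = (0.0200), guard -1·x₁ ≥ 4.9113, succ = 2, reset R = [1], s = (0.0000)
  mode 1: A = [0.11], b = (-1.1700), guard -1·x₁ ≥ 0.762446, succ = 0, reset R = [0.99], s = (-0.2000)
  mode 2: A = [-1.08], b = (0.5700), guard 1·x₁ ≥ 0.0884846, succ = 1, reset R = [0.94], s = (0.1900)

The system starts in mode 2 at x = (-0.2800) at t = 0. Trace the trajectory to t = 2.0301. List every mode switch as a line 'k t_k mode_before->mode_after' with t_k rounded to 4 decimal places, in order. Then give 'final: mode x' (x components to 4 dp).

1 0.5640 2->1
2 1.4299 1->0
final: 0 -1.8868

Mode 2: guard c·x = 0.0885 hit at Δt = 0.5640 (t = 0.5640), x⁻ = (0.0885) → reset → x⁺ = (0.2732), jump to mode 1
Mode 1: guard c·x = 0.7624 hit at Δt = 0.8659 (t = 1.4299), x⁻ = (-0.7624) → reset → x⁺ = (-0.9548), jump to mode 0
Mode 0: flow for 0.6002 to horizon, guard not reached → x = (-1.8868)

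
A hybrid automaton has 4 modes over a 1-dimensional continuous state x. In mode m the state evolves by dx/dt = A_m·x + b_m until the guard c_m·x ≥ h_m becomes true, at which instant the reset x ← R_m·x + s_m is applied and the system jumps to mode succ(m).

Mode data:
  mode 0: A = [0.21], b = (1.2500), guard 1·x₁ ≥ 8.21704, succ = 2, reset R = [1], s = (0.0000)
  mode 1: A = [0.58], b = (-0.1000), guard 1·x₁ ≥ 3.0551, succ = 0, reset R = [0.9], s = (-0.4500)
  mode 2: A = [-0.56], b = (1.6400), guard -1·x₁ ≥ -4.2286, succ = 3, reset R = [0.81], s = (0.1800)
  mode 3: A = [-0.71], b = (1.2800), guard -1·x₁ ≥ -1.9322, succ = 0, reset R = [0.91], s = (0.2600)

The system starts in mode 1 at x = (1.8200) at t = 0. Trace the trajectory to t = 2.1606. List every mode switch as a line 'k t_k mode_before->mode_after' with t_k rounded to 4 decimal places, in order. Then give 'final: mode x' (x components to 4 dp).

1 0.9645 1->0
final: 0 4.6559

Mode 1: guard c·x = 3.0551 hit at Δt = 0.9645 (t = 0.9645), x⁻ = (3.0551) → reset → x⁺ = (2.2996), jump to mode 0
Mode 0: flow for 1.1961 to horizon, guard not reached → x = (4.6559)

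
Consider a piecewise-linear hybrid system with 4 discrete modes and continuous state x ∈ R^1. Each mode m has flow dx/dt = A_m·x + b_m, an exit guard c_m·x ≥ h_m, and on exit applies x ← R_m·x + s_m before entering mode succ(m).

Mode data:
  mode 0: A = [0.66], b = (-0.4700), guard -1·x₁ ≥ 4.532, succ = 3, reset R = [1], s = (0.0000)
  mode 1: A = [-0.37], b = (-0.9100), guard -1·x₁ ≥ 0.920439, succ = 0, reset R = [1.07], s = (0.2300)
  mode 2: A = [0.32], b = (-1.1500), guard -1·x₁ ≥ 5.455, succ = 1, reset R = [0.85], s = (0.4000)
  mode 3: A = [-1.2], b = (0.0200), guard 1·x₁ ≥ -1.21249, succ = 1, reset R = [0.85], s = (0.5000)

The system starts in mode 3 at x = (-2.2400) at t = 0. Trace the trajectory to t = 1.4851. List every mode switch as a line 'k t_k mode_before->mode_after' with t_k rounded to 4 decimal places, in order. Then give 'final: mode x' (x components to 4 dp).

1 0.5063 3->1
2 1.1165 1->0
final: 0 -1.1589

Mode 3: guard c·x = -1.2125 hit at Δt = 0.5063 (t = 0.5063), x⁻ = (-1.2125) → reset → x⁺ = (-0.5306), jump to mode 1
Mode 1: guard c·x = 0.9204 hit at Δt = 0.6102 (t = 1.1165), x⁻ = (-0.9204) → reset → x⁺ = (-0.7549), jump to mode 0
Mode 0: flow for 0.3686 to horizon, guard not reached → x = (-1.1589)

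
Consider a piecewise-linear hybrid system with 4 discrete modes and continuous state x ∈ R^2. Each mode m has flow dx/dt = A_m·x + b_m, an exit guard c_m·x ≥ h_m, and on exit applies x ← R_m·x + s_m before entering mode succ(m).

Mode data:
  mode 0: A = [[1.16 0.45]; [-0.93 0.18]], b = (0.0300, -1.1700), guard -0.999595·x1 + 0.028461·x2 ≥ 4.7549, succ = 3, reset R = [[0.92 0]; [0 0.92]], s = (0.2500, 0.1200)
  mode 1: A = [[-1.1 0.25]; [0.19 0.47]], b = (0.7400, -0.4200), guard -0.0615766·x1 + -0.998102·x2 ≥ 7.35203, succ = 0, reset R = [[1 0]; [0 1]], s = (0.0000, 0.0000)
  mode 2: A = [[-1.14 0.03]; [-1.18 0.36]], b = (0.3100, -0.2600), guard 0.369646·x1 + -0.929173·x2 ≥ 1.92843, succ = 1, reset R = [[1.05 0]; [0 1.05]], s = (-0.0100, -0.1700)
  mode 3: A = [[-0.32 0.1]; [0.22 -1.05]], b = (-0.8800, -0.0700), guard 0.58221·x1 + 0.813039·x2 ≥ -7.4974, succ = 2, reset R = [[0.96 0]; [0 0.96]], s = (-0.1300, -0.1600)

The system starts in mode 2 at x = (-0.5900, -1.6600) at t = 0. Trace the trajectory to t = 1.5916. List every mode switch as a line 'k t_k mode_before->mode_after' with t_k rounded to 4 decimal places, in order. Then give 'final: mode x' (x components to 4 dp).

1 0.8123 2->1
final: 1 -0.0776 -3.8561

Mode 2: guard c·x = 1.9284 hit at Δt = 0.8123 (t = 0.8123), x⁻ = (-0.0993, -2.1149) → reset → x⁺ = (-0.1142, -2.3907), jump to mode 1
Mode 1: flow for 0.7793 to horizon, guard not reached → x = (-0.0776, -3.8561)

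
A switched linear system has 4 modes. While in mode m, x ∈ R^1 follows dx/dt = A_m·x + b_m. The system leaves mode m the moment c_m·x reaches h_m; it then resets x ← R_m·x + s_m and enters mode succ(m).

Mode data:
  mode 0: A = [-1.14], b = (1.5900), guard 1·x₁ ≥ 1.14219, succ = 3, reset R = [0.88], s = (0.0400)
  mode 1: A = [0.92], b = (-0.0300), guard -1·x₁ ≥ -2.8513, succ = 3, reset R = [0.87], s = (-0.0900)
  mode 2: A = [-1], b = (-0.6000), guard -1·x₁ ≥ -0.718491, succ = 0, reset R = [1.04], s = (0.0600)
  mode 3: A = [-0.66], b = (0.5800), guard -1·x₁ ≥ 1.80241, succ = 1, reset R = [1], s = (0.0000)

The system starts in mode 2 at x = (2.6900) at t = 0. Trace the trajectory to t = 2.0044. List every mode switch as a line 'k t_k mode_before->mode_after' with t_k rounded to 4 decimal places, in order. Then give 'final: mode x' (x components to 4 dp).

Mode 2: guard c·x = -0.7185 hit at Δt = 0.9144 (t = 0.9144), x⁻ = (0.7185) → reset → x⁺ = (0.8072), jump to mode 0
Mode 0: guard c·x = 1.1422 hit at Δt = 0.7406 (t = 1.6550), x⁻ = (1.1422) → reset → x⁺ = (1.0451), jump to mode 3
Mode 3: flow for 0.3494 to horizon, guard not reached → x = (1.0109)

1 0.9144 2->0
2 1.6550 0->3
final: 3 1.0109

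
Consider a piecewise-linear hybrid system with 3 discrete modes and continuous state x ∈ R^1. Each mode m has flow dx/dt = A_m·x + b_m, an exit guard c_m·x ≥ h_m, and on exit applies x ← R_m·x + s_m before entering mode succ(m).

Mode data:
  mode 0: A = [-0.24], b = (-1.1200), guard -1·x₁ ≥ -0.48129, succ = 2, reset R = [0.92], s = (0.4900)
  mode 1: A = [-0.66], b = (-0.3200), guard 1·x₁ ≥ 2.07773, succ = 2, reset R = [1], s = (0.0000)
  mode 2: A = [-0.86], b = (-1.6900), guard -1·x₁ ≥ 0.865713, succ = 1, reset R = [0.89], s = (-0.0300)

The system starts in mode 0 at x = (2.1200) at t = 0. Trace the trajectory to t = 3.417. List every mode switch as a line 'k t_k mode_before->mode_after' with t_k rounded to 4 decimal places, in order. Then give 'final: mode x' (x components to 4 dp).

1 1.1515 0->2
2 2.2785 2->1
final: 1 -0.6337

Mode 0: guard c·x = -0.4813 hit at Δt = 1.1515 (t = 1.1515), x⁻ = (0.4813) → reset → x⁺ = (0.9328), jump to mode 2
Mode 2: guard c·x = 0.8657 hit at Δt = 1.1270 (t = 2.2785), x⁻ = (-0.8657) → reset → x⁺ = (-0.8005), jump to mode 1
Mode 1: flow for 1.1385 to horizon, guard not reached → x = (-0.6337)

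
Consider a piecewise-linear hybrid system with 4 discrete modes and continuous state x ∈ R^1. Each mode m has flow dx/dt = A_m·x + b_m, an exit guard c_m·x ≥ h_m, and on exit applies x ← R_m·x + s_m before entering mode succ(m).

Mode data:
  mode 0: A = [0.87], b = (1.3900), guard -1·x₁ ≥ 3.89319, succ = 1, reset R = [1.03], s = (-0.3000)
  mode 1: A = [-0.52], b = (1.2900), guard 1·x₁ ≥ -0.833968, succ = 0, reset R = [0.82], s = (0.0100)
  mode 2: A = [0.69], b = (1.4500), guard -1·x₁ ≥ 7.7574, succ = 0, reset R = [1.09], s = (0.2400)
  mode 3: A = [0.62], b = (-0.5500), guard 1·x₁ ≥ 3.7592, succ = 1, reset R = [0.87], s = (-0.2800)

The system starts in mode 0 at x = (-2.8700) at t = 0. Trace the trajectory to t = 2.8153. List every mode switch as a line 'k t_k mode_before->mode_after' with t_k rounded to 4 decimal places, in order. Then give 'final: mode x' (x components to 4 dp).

Mode 0: guard c·x = 3.8932 hit at Δt = 0.6783 (t = 0.6783), x⁻ = (-3.8932) → reset → x⁺ = (-4.3100), jump to mode 1
Mode 1: guard c·x = -0.8340 hit at Δt = 1.3792 (t = 2.0575), x⁻ = (-0.8340) → reset → x⁺ = (-0.6739), jump to mode 0
Mode 0: flow for 0.7578 to horizon, guard not reached → x = (0.1885)

1 0.6783 0->1
2 2.0575 1->0
final: 0 0.1885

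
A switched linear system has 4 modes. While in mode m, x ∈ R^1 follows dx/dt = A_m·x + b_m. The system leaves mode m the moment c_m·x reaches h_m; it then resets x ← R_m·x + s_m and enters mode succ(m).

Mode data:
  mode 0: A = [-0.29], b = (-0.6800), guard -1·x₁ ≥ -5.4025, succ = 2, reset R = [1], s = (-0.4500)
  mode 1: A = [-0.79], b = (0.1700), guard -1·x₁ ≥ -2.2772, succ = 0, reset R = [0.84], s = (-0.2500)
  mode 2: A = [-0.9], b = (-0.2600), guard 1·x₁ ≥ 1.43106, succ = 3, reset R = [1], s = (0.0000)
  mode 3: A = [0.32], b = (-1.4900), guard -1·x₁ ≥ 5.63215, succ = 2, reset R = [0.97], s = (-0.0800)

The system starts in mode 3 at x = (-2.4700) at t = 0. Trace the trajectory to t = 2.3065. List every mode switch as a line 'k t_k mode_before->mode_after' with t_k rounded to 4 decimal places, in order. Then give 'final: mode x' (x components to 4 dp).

Mode 3: guard c·x = 5.6322 hit at Δt = 1.1476 (t = 1.1476), x⁻ = (-5.6321) → reset → x⁺ = (-5.5432), jump to mode 2
Mode 2: flow for 1.1589 to horizon, guard not reached → x = (-2.1405)

1 1.1476 3->2
final: 2 -2.1405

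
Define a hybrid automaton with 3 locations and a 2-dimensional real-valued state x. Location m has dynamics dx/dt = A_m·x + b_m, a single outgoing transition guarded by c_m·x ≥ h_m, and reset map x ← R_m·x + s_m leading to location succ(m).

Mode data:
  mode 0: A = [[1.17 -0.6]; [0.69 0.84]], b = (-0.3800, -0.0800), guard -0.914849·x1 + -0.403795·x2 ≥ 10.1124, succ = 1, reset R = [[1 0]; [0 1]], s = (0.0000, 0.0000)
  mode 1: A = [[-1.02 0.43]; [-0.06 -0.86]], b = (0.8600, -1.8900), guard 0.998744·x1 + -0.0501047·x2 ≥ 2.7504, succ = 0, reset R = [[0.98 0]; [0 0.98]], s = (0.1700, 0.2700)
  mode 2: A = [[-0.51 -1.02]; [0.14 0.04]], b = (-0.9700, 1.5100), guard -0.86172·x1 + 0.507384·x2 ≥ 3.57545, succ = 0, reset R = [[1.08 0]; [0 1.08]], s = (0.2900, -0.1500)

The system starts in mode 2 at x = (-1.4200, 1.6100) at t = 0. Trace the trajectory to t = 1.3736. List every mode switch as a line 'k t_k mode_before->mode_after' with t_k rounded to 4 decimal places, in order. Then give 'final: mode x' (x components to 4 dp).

1 0.6433 2->0
final: 0 -8.1689 1.2041

Mode 2: guard c·x = 3.5755 hit at Δt = 0.6433 (t = 0.6433), x⁻ = (-2.7073, 2.4489) → reset → x⁺ = (-2.6339, 2.4948), jump to mode 0
Mode 0: flow for 0.7303 to horizon, guard not reached → x = (-8.1689, 1.2041)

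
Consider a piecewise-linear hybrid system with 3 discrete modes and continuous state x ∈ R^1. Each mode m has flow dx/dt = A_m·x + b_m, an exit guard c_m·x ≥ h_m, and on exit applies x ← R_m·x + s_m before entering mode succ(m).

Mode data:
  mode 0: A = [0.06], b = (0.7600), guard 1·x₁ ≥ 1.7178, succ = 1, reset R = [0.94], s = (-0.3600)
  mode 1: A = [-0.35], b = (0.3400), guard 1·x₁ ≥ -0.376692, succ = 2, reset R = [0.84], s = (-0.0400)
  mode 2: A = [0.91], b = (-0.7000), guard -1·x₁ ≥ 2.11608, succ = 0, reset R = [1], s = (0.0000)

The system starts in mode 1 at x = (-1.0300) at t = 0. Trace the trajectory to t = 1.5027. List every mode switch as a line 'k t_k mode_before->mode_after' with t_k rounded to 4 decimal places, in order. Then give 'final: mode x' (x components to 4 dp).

1 1.1290 1->2
final: 2 -0.8124

Mode 1: guard c·x = -0.3767 hit at Δt = 1.1290 (t = 1.1290), x⁻ = (-0.3767) → reset → x⁺ = (-0.3564), jump to mode 2
Mode 2: flow for 0.3737 to horizon, guard not reached → x = (-0.8124)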